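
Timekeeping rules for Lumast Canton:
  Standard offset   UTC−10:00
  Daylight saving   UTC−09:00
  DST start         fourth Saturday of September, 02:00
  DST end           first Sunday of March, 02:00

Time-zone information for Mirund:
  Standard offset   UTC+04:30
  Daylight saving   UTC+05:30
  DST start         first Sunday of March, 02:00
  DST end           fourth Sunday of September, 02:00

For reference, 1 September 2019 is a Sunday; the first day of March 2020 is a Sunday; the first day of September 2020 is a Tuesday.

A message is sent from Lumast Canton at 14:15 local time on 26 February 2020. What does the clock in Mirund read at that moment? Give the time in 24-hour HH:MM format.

1 September 2019 is a Sunday, so the first Saturday is September 7 and the fourth is September 28.
1 March 2020 is a Sunday, so the first Sunday is March 1.
26 February 2020 lies within the daylight-saving period (28 September 2019 – 1 March 2020), so Lumast Canton is on daylight time, UTC−09:00.
14:15 Lumast Canton + 9h = 23:15 UTC.
1 March 2020 is a Sunday, so the first Sunday is March 1.
1 September 2020 is a Tuesday, so the first Sunday is September 6 and the fourth is September 27.
At the standard offset (UTC+04:30), 23:15 UTC + 4h30m = 03:45 Mirund standard time (rolling into the next day, 27 February 2020).
The standard-time date in Mirund, 27 February 2020, does not fall between 1 March and 27 September, so daylight saving is not in effect and Mirund is at UTC+04:30.
23:15 UTC + 4h30m = 03:45 Mirund (rolling into the next day, 27 February 2020).

03:45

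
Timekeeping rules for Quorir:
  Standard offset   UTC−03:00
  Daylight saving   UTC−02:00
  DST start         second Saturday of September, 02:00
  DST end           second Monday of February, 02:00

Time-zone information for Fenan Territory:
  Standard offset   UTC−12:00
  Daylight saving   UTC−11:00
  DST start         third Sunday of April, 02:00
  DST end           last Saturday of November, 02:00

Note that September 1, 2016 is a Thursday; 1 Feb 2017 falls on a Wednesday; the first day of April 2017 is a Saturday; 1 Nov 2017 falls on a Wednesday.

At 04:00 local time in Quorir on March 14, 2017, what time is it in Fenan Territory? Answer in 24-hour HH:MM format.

19:00

1 September 2016 is a Thursday, so the first Saturday is September 3 and the second is September 10.
1 February 2017 is a Wednesday, so the first Monday is February 6 and the second is February 13.
March 14, 2017 does not fall between 10 September 2016 and 13 February 2017, so daylight saving is not in effect and Quorir is at UTC−03:00.
04:00 Quorir + 3h = 07:00 UTC.
1 April 2017 is a Saturday, so the first Sunday is April 2 and the third is April 16.
1 November 2017 is a Wednesday, so Saturdays fall on 4, 11, 18, 25; the last is November 25.
At the standard offset (UTC−12:00), 07:00 UTC − 12h = 19:00 Fenan Territory standard time (rolling into the previous day, 13 March 2017).
Daylight saving runs 16 April – 25 November; the standard-time date in Fenan Territory, March 13, 2017, is outside that window, so Fenan Territory is on standard time at UTC−12:00.
07:00 UTC − 12h = 19:00 Fenan Territory (rolling into the previous day, 13 March 2017).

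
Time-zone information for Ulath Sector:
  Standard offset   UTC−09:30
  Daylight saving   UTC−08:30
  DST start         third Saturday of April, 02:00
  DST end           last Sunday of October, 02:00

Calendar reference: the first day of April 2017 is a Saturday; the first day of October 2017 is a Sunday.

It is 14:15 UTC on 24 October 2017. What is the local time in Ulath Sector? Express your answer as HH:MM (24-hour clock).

05:45

1 April 2017 is a Saturday, so the first Saturday is April 1 and the third is April 15.
1 October 2017 is a Sunday, so Sundays fall on 1, 8, 15, 22, 29; the last is October 29.
At the standard offset (UTC−09:30), 14:15 UTC − 9h30m = 04:45 Ulath Sector standard time.
The standard-time date in Ulath Sector, 24 October 2017, lies within the daylight-saving period (15 April – 29 October), so Ulath Sector is on daylight time, UTC−08:30.
14:15 UTC − 8h30m = 05:45 local.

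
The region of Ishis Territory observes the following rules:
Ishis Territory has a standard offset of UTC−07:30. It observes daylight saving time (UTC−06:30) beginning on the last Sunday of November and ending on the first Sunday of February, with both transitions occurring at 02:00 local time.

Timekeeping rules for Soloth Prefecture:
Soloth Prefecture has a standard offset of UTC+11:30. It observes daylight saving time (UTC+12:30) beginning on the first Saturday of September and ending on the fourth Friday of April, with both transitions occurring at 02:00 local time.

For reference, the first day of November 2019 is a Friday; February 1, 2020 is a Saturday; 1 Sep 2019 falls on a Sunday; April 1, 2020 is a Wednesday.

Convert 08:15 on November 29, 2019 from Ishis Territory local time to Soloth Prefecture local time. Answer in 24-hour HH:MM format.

1 November 2019 is a Friday, so Sundays fall on 3, 10, 17, 24; the last is November 24.
1 February 2020 is a Saturday, so the first Sunday is February 2.
November 29, 2019 falls between 24 November 2019 and 2 February 2020, so daylight saving is in effect and Ishis Territory is at UTC−06:30.
08:15 Ishis Territory + 6h30m = 14:45 UTC.
1 September 2019 is a Sunday, so the first Saturday is September 7.
1 April 2020 is a Wednesday, so the first Friday is April 3 and the fourth is April 24.
At the standard offset (UTC+11:30), 14:45 UTC + 11h30m = 02:15 Soloth Prefecture standard time (rolling into the next day, 30 November 2019).
The standard-time date in Soloth Prefecture, November 30, 2019, lies within the daylight-saving period (7 September 2019 – 24 April 2020), so Soloth Prefecture is on daylight time, UTC+12:30.
14:45 UTC + 12h30m = 03:15 Soloth Prefecture (rolling into the next day, 30 November 2019).

03:15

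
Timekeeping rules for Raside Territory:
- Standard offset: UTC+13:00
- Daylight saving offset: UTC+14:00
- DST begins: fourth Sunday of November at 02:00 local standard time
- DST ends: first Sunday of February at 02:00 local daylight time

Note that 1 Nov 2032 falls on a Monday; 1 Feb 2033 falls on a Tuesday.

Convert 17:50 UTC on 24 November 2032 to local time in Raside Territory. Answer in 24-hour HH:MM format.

1 November 2032 is a Monday, so the first Sunday is November 7 and the fourth is November 28.
1 February 2033 is a Tuesday, so the first Sunday is February 6.
At the standard offset (UTC+13:00), 17:50 UTC + 13h = 06:50 Raside Territory standard time (rolling into the next day, 25 November 2032).
Daylight saving runs 28 November 2032 – 6 February 2033; the standard-time date in Raside Territory, 25 November 2032, is outside that window, so Raside Territory is on standard time at UTC+13:00.
17:50 UTC + 13h = 06:50 local (rolling into the next day, 25 November 2032).

06:50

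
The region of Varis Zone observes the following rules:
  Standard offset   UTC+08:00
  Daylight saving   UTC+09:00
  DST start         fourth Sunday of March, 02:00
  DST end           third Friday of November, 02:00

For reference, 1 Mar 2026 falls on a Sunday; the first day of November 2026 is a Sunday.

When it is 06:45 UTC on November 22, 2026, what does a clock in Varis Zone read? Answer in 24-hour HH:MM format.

1 March 2026 is a Sunday, so the first Sunday is March 1 and the fourth is March 22.
1 November 2026 is a Sunday, so the first Friday is November 6 and the third is November 20.
At the standard offset (UTC+08:00), 06:45 UTC + 8h = 14:45 Varis Zone standard time.
The standard-time date in Varis Zone, November 22, 2026, does not fall between 22 March and 20 November, so daylight saving is not in effect and Varis Zone is at UTC+08:00.
06:45 UTC + 8h = 14:45 local.

14:45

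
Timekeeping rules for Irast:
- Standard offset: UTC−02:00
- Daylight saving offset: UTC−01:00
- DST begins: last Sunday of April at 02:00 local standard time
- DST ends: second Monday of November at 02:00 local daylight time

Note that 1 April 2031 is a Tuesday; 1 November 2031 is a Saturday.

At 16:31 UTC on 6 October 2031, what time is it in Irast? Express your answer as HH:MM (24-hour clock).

1 April 2031 is a Tuesday, so Sundays fall on 6, 13, 20, 27; the last is April 27.
1 November 2031 is a Saturday, so the first Monday is November 3 and the second is November 10.
At the standard offset (UTC−02:00), 16:31 UTC − 2h = 14:31 Irast standard time.
The standard-time date in Irast, 6 October 2031, falls between 27 April and 10 November, so daylight saving is in effect and Irast is at UTC−01:00.
16:31 UTC − 1h = 15:31 local.

15:31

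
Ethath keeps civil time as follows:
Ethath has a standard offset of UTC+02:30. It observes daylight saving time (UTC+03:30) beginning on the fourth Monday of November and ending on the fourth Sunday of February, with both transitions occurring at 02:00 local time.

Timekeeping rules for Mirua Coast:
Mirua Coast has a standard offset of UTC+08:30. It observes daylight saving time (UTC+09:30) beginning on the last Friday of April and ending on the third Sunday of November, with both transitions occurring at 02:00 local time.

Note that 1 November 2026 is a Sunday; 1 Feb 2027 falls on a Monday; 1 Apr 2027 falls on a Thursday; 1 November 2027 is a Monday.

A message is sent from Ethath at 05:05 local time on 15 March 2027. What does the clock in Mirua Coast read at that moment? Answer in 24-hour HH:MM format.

11:05

1 November 2026 is a Sunday, so the first Monday is November 2 and the fourth is November 23.
1 February 2027 is a Monday, so the first Sunday is February 7 and the fourth is February 28.
15 March 2027 does not fall between 23 November 2026 and 28 February 2027, so daylight saving is not in effect and Ethath is at UTC+02:30.
05:05 Ethath − 2h30m = 02:35 UTC.
1 April 2027 is a Thursday, so Fridays fall on 2, 9, 16, 23, 30; the last is April 30.
1 November 2027 is a Monday, so the first Sunday is November 7 and the third is November 21.
At the standard offset (UTC+08:30), 02:35 UTC + 8h30m = 11:05 Mirua Coast standard time.
Daylight saving runs 30 April – 21 November; the standard-time date in Mirua Coast, 15 March 2027, is outside that window, so Mirua Coast is on standard time at UTC+08:30.
02:35 UTC + 8h30m = 11:05 Mirua Coast.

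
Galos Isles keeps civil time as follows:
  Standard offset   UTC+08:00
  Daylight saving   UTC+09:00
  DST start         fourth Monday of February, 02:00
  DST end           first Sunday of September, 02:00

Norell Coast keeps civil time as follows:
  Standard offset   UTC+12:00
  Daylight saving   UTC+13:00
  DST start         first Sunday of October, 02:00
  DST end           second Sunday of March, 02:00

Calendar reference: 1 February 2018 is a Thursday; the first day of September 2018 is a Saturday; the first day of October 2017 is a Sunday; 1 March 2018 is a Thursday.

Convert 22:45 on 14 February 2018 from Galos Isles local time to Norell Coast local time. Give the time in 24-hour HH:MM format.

03:45

1 February 2018 is a Thursday, so the first Monday is February 5 and the fourth is February 26.
1 September 2018 is a Saturday, so the first Sunday is September 2.
Daylight saving runs 26 February – 2 September; 14 February 2018 is outside that window, so Galos Isles is on standard time at UTC+08:00.
22:45 Galos Isles − 8h = 14:45 UTC.
1 October 2017 is a Sunday, so the first Sunday is October 1.
1 March 2018 is a Thursday, so the first Sunday is March 4 and the second is March 11.
At the standard offset (UTC+12:00), 14:45 UTC + 12h = 02:45 Norell Coast standard time (rolling into the next day, 15 February 2018).
The standard-time date in Norell Coast, 15 February 2018, falls between 1 October 2017 and 11 March 2018, so daylight saving is in effect and Norell Coast is at UTC+13:00.
14:45 UTC + 13h = 03:45 Norell Coast (rolling into the next day, 15 February 2018).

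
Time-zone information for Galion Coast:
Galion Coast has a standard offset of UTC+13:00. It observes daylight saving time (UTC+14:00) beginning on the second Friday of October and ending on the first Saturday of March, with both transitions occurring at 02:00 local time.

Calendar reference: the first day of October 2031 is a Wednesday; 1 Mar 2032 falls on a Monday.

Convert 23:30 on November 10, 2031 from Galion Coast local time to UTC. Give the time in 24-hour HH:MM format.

09:30

1 October 2031 is a Wednesday, so the first Friday is October 3 and the second is October 10.
1 March 2032 is a Monday, so the first Saturday is March 6.
November 10, 2031 lies within the daylight-saving period (10 October 2031 – 6 March 2032), so Galion Coast is on daylight time, UTC+14:00.
23:30 local − 14h = 09:30 UTC.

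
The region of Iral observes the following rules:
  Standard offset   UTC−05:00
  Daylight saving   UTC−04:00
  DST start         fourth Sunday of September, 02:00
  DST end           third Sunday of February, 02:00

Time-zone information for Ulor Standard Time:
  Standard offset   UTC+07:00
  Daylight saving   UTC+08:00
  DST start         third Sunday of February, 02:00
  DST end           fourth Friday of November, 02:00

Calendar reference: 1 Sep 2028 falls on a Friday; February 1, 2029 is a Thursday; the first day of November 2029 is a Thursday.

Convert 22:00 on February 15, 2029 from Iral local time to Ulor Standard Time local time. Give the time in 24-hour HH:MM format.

1 September 2028 is a Friday, so the first Sunday is September 3 and the fourth is September 24.
1 February 2029 is a Thursday, so the first Sunday is February 4 and the third is February 18.
Daylight saving runs 24 September 2028 – 18 February 2029; February 15, 2029 is inside that window, so Iral is at UTC−04:00.
22:00 Iral + 4h = 02:00 UTC (rolling into the next day, 16 February 2029).
1 February 2029 is a Thursday, so the first Sunday is February 4 and the third is February 18.
1 November 2029 is a Thursday, so the first Friday is November 2 and the fourth is November 23.
At the standard offset (UTC+07:00), 02:00 UTC + 7h = 09:00 Ulor Standard Time standard time.
The standard-time date in Ulor Standard Time, February 16, 2029, is outside the daylight-saving period (18 February – 23 November), so Ulor Standard Time is on standard time, UTC+07:00.
02:00 UTC + 7h = 09:00 Ulor Standard Time.

09:00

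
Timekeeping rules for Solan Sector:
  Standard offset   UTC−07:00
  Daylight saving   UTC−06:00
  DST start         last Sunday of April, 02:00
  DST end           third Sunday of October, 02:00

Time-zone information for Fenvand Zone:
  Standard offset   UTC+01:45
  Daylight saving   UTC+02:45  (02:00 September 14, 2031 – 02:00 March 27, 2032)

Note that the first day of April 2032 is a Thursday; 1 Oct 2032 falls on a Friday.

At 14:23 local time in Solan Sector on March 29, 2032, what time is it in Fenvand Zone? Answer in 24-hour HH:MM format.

23:08

1 April 2032 is a Thursday, so Sundays fall on 4, 11, 18, 25; the last is April 25.
1 October 2032 is a Friday, so the first Sunday is October 3 and the third is October 17.
Daylight saving runs 25 April – 17 October; March 29, 2032 is outside that window, so Solan Sector is on standard time at UTC−07:00.
14:23 Solan Sector + 7h = 21:23 UTC.
At the standard offset (UTC+01:45), 21:23 UTC + 1h45m = 23:08 Fenvand Zone standard time.
The standard-time date in Fenvand Zone, March 29, 2032, does not fall between 14 September 2031 and 27 March 2032, so daylight saving is not in effect and Fenvand Zone is at UTC+01:45.
21:23 UTC + 1h45m = 23:08 Fenvand Zone.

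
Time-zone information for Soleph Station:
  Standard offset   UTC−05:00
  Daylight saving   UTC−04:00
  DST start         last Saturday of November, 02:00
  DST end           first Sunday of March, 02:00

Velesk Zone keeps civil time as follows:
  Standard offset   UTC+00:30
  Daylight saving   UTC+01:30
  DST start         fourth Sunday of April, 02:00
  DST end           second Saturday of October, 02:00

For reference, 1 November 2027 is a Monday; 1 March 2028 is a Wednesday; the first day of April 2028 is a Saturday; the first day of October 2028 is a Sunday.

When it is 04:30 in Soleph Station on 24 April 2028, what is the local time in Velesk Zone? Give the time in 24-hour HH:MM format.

11:00

1 November 2027 is a Monday, so Saturdays fall on 6, 13, 20, 27; the last is November 27.
1 March 2028 is a Wednesday, so the first Sunday is March 5.
24 April 2028 does not fall between 27 November 2027 and 5 March 2028, so daylight saving is not in effect and Soleph Station is at UTC−05:00.
04:30 Soleph Station + 5h = 09:30 UTC.
1 April 2028 is a Saturday, so the first Sunday is April 2 and the fourth is April 23.
1 October 2028 is a Sunday, so the first Saturday is October 7 and the second is October 14.
At the standard offset (UTC+00:30), 09:30 UTC + 0h30m = 10:00 Velesk Zone standard time.
The standard-time date in Velesk Zone, 24 April 2028, falls between 23 April and 14 October, so daylight saving is in effect and Velesk Zone is at UTC+01:30.
09:30 UTC + 1h30m = 11:00 Velesk Zone.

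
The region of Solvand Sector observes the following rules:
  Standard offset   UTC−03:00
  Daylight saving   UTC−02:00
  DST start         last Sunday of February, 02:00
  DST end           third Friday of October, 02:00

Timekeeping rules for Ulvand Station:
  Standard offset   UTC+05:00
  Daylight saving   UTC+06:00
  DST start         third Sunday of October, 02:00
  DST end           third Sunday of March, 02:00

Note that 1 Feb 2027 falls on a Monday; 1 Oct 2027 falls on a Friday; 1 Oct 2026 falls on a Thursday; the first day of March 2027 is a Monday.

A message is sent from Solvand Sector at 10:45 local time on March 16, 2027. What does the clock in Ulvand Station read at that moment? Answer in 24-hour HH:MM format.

1 February 2027 is a Monday, so Sundays fall on 7, 14, 21, 28; the last is February 28.
1 October 2027 is a Friday, so the first Friday is October 1 and the third is October 15.
Daylight saving runs 28 February – 15 October; March 16, 2027 is inside that window, so Solvand Sector is at UTC−02:00.
10:45 Solvand Sector + 2h = 12:45 UTC.
1 October 2026 is a Thursday, so the first Sunday is October 4 and the third is October 18.
1 March 2027 is a Monday, so the first Sunday is March 7 and the third is March 21.
At the standard offset (UTC+05:00), 12:45 UTC + 5h = 17:45 Ulvand Station standard time.
The standard-time date in Ulvand Station, March 16, 2027, falls between 18 October 2026 and 21 March 2027, so daylight saving is in effect and Ulvand Station is at UTC+06:00.
12:45 UTC + 6h = 18:45 Ulvand Station.

18:45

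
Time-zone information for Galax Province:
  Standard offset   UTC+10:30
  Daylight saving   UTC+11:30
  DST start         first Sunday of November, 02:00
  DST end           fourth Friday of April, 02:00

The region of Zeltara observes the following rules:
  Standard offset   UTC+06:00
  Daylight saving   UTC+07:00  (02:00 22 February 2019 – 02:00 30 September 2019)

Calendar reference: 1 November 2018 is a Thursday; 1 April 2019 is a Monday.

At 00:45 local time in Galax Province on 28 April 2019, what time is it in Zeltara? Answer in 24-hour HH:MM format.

21:15

1 November 2018 is a Thursday, so the first Sunday is November 4.
1 April 2019 is a Monday, so the first Friday is April 5 and the fourth is April 26.
Daylight saving runs 4 November 2018 – 26 April 2019; 28 April 2019 is outside that window, so Galax Province is on standard time at UTC+10:30.
00:45 Galax Province − 10h30m = 14:15 UTC (rolling into the previous day, 27 April 2019).
At the standard offset (UTC+06:00), 14:15 UTC + 6h = 20:15 Zeltara standard time.
The standard-time date in Zeltara, 27 April 2019, lies within the daylight-saving period (22 February – 30 September), so Zeltara is on daylight time, UTC+07:00.
14:15 UTC + 7h = 21:15 Zeltara.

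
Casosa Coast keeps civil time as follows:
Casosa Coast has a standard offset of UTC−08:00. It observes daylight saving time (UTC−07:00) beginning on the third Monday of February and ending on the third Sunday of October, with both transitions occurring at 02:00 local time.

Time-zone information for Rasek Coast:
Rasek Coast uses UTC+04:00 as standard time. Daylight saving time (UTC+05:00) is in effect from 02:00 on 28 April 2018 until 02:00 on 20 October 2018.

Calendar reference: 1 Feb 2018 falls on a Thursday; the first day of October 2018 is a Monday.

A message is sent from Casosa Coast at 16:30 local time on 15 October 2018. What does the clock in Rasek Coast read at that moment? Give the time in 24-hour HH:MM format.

04:30

1 February 2018 is a Thursday, so the first Monday is February 5 and the third is February 19.
1 October 2018 is a Monday, so the first Sunday is October 7 and the third is October 21.
Daylight saving runs 19 February – 21 October; 15 October 2018 is inside that window, so Casosa Coast is at UTC−07:00.
16:30 Casosa Coast + 7h = 23:30 UTC.
At the standard offset (UTC+04:00), 23:30 UTC + 4h = 03:30 Rasek Coast standard time (rolling into the next day, 16 October 2018).
The standard-time date in Rasek Coast, 16 October 2018, lies within the daylight-saving period (28 April – 20 October), so Rasek Coast is on daylight time, UTC+05:00.
23:30 UTC + 5h = 04:30 Rasek Coast (rolling into the next day, 16 October 2018).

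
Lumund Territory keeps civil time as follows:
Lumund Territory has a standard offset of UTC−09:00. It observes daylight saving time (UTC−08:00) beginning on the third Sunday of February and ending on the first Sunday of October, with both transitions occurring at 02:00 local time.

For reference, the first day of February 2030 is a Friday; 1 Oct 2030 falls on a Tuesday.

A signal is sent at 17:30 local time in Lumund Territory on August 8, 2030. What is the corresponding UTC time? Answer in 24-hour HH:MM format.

1 February 2030 is a Friday, so the first Sunday is February 3 and the third is February 17.
1 October 2030 is a Tuesday, so the first Sunday is October 6.
August 8, 2030 falls between 17 February and 6 October, so daylight saving is in effect and Lumund Territory is at UTC−08:00.
17:30 local + 8h = 01:30 UTC (rolling into the next day, 9 August 2030).

01:30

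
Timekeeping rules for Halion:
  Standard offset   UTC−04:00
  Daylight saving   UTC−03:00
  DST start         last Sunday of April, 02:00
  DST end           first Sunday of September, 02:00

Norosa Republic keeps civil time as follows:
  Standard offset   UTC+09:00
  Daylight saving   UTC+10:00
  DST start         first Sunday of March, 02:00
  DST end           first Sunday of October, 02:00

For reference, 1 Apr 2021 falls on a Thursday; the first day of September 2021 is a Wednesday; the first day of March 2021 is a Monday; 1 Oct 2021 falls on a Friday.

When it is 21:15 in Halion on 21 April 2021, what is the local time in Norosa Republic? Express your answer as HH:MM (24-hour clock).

11:15

1 April 2021 is a Thursday, so Sundays fall on 4, 11, 18, 25; the last is April 25.
1 September 2021 is a Wednesday, so the first Sunday is September 5.
Daylight saving runs 25 April – 5 September; 21 April 2021 is outside that window, so Halion is on standard time at UTC−04:00.
21:15 Halion + 4h = 01:15 UTC (rolling into the next day, 22 April 2021).
1 March 2021 is a Monday, so the first Sunday is March 7.
1 October 2021 is a Friday, so the first Sunday is October 3.
At the standard offset (UTC+09:00), 01:15 UTC + 9h = 10:15 Norosa Republic standard time.
The standard-time date in Norosa Republic, 22 April 2021, lies within the daylight-saving period (7 March – 3 October), so Norosa Republic is on daylight time, UTC+10:00.
01:15 UTC + 10h = 11:15 Norosa Republic.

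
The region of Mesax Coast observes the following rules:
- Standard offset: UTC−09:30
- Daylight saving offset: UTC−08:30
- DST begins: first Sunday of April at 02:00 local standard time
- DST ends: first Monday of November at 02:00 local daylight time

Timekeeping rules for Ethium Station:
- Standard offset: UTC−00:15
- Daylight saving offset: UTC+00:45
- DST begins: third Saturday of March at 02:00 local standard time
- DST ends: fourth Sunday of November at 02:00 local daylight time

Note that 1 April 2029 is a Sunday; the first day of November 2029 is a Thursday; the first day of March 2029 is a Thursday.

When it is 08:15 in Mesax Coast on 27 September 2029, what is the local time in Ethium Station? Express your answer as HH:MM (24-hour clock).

17:30

1 April 2029 is a Sunday, so the first Sunday is April 1.
1 November 2029 is a Thursday, so the first Monday is November 5.
27 September 2029 falls between 1 April and 5 November, so daylight saving is in effect and Mesax Coast is at UTC−08:30.
08:15 Mesax Coast + 8h30m = 16:45 UTC.
1 March 2029 is a Thursday, so the first Saturday is March 3 and the third is March 17.
1 November 2029 is a Thursday, so the first Sunday is November 4 and the fourth is November 25.
At the standard offset (UTC−00:15), 16:45 UTC − 0h15m = 16:30 Ethium Station standard time.
Daylight saving runs 17 March – 25 November; the standard-time date in Ethium Station, 27 September 2029, is inside that window, so Ethium Station is at UTC+00:45.
16:45 UTC + 0h45m = 17:30 Ethium Station.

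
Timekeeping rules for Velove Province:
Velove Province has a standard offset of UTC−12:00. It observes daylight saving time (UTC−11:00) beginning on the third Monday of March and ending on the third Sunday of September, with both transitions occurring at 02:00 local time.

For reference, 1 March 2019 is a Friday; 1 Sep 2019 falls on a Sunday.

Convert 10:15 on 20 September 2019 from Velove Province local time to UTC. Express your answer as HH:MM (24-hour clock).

1 March 2019 is a Friday, so the first Monday is March 4 and the third is March 18.
1 September 2019 is a Sunday, so the first Sunday is September 1 and the third is September 15.
20 September 2019 does not fall between 18 March and 15 September, so daylight saving is not in effect and Velove Province is at UTC−12:00.
10:15 local + 12h = 22:15 UTC.

22:15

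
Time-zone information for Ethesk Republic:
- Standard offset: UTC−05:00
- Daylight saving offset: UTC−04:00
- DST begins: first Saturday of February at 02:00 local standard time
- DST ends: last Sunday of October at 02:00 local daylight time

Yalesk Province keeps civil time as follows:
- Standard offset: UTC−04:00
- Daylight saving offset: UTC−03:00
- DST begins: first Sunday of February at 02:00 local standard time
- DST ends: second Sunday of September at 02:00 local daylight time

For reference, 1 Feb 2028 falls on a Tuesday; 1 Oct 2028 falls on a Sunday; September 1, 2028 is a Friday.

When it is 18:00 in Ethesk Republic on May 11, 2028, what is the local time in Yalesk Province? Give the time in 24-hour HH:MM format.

1 February 2028 is a Tuesday, so the first Saturday is February 5.
1 October 2028 is a Sunday, so Sundays fall on 1, 8, 15, 22, 29; the last is October 29.
May 11, 2028 lies within the daylight-saving period (5 February – 29 October), so Ethesk Republic is on daylight time, UTC−04:00.
18:00 Ethesk Republic + 4h = 22:00 UTC.
1 February 2028 is a Tuesday, so the first Sunday is February 6.
1 September 2028 is a Friday, so the first Sunday is September 3 and the second is September 10.
At the standard offset (UTC−04:00), 22:00 UTC − 4h = 18:00 Yalesk Province standard time.
Daylight saving runs 6 February – 10 September; the standard-time date in Yalesk Province, May 11, 2028, is inside that window, so Yalesk Province is at UTC−03:00.
22:00 UTC − 3h = 19:00 Yalesk Province.

19:00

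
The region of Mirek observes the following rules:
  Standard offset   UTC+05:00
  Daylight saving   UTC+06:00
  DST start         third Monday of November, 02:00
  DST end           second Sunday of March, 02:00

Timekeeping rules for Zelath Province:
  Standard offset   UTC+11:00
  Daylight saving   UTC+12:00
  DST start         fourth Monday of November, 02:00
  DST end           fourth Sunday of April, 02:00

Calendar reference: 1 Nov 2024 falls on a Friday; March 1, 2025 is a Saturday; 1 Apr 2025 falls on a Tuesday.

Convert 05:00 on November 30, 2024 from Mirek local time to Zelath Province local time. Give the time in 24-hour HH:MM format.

1 November 2024 is a Friday, so the first Monday is November 4 and the third is November 18.
1 March 2025 is a Saturday, so the first Sunday is March 2 and the second is March 9.
November 30, 2024 falls between 18 November 2024 and 9 March 2025, so daylight saving is in effect and Mirek is at UTC+06:00.
05:00 Mirek − 6h = 23:00 UTC (rolling into the previous day, 29 November 2024).
1 November 2024 is a Friday, so the first Monday is November 4 and the fourth is November 25.
1 April 2025 is a Tuesday, so the first Sunday is April 6 and the fourth is April 27.
At the standard offset (UTC+11:00), 23:00 UTC + 11h = 10:00 Zelath Province standard time (rolling into the next day, 30 November 2024).
The standard-time date in Zelath Province, November 30, 2024, falls between 25 November 2024 and 27 April 2025, so daylight saving is in effect and Zelath Province is at UTC+12:00.
23:00 UTC + 12h = 11:00 Zelath Province (rolling into the next day, 30 November 2024).

11:00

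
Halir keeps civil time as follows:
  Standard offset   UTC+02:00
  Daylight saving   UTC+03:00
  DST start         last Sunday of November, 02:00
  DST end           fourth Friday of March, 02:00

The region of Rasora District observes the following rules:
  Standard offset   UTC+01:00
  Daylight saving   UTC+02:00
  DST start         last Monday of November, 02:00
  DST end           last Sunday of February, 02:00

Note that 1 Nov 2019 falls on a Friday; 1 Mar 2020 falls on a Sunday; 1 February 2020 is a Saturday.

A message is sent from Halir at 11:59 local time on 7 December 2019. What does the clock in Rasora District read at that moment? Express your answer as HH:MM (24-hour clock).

1 November 2019 is a Friday, so Sundays fall on 3, 10, 17, 24; the last is November 24.
1 March 2020 is a Sunday, so the first Friday is March 6 and the fourth is March 27.
7 December 2019 lies within the daylight-saving period (24 November 2019 – 27 March 2020), so Halir is on daylight time, UTC+03:00.
11:59 Halir − 3h = 08:59 UTC.
1 November 2019 is a Friday, so Mondays fall on 4, 11, 18, 25; the last is November 25.
1 February 2020 is a Saturday, so Sundays fall on 2, 9, 16, 23; the last is February 23.
At the standard offset (UTC+01:00), 08:59 UTC + 1h = 09:59 Rasora District standard time.
The standard-time date in Rasora District, 7 December 2019, falls between 25 November 2019 and 23 February 2020, so daylight saving is in effect and Rasora District is at UTC+02:00.
08:59 UTC + 2h = 10:59 Rasora District.

10:59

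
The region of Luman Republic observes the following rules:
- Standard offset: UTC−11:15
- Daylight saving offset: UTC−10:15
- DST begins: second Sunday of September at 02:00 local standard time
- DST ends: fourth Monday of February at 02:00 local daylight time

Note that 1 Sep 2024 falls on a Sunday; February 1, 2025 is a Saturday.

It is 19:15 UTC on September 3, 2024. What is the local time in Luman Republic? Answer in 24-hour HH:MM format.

1 September 2024 is a Sunday, so the first Sunday is September 1 and the second is September 8.
1 February 2025 is a Saturday, so the first Monday is February 3 and the fourth is February 24.
At the standard offset (UTC−11:15), 19:15 UTC − 11h15m = 08:00 Luman Republic standard time.
Daylight saving runs 8 September 2024 – 24 February 2025; the standard-time date in Luman Republic, September 3, 2024, is outside that window, so Luman Republic is on standard time at UTC−11:15.
19:15 UTC − 11h15m = 08:00 local.

08:00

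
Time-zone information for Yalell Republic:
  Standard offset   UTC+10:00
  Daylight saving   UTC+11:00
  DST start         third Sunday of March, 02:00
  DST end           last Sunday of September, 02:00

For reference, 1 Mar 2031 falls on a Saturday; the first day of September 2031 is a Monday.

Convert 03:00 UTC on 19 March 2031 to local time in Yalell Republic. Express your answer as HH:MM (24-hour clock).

14:00

1 March 2031 is a Saturday, so the first Sunday is March 2 and the third is March 16.
1 September 2031 is a Monday, so Sundays fall on 7, 14, 21, 28; the last is September 28.
At the standard offset (UTC+10:00), 03:00 UTC + 10h = 13:00 Yalell Republic standard time.
Daylight saving runs 16 March – 28 September; the standard-time date in Yalell Republic, 19 March 2031, is inside that window, so Yalell Republic is at UTC+11:00.
03:00 UTC + 11h = 14:00 local.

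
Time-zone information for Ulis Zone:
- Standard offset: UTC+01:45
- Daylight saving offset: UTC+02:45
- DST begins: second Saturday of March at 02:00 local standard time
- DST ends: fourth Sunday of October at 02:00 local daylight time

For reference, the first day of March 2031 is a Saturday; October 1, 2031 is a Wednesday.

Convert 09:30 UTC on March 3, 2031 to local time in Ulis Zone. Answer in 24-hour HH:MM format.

11:15

1 March 2031 is a Saturday, so the first Saturday is March 1 and the second is March 8.
1 October 2031 is a Wednesday, so the first Sunday is October 5 and the fourth is October 26.
At the standard offset (UTC+01:45), 09:30 UTC + 1h45m = 11:15 Ulis Zone standard time.
Daylight saving runs 8 March – 26 October; the standard-time date in Ulis Zone, March 3, 2031, is outside that window, so Ulis Zone is on standard time at UTC+01:45.
09:30 UTC + 1h45m = 11:15 local.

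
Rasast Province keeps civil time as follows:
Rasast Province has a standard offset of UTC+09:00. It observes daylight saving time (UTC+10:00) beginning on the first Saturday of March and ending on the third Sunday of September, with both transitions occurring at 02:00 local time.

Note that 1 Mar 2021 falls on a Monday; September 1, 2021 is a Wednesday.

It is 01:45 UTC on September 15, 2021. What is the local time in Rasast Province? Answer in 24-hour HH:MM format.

11:45

1 March 2021 is a Monday, so the first Saturday is March 6.
1 September 2021 is a Wednesday, so the first Sunday is September 5 and the third is September 19.
At the standard offset (UTC+09:00), 01:45 UTC + 9h = 10:45 Rasast Province standard time.
Daylight saving runs 6 March – 19 September; the standard-time date in Rasast Province, September 15, 2021, is inside that window, so Rasast Province is at UTC+10:00.
01:45 UTC + 10h = 11:45 local.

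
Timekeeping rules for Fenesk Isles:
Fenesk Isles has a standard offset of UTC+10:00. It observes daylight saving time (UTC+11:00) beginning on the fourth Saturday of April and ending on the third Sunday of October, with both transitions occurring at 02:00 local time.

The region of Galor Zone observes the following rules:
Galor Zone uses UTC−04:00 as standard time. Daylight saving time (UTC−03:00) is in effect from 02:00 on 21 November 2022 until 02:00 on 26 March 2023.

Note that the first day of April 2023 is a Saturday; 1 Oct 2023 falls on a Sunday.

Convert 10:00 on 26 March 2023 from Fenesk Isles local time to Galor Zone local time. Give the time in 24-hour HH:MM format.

1 April 2023 is a Saturday, so the first Saturday is April 1 and the fourth is April 22.
1 October 2023 is a Sunday, so the first Sunday is October 1 and the third is October 15.
Daylight saving runs 22 April – 15 October; 26 March 2023 is outside that window, so Fenesk Isles is on standard time at UTC+10:00.
10:00 Fenesk Isles − 10h = 00:00 UTC.
At the standard offset (UTC−04:00), 00:00 UTC − 4h = 20:00 Galor Zone standard time (rolling into the previous day, 25 March 2023).
The standard-time date in Galor Zone, 25 March 2023, falls between 21 November 2022 and 26 March 2023, so daylight saving is in effect and Galor Zone is at UTC−03:00.
00:00 UTC − 3h = 21:00 Galor Zone (rolling into the previous day, 25 March 2023).

21:00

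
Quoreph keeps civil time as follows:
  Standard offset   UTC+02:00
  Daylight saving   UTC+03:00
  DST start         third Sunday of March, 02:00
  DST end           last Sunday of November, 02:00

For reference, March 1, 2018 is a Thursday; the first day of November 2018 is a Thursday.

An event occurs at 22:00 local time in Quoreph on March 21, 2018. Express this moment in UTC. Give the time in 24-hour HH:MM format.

1 March 2018 is a Thursday, so the first Sunday is March 4 and the third is March 18.
1 November 2018 is a Thursday, so Sundays fall on 4, 11, 18, 25; the last is November 25.
Daylight saving runs 18 March – 25 November; March 21, 2018 is inside that window, so Quoreph is at UTC+03:00.
22:00 local − 3h = 19:00 UTC.

19:00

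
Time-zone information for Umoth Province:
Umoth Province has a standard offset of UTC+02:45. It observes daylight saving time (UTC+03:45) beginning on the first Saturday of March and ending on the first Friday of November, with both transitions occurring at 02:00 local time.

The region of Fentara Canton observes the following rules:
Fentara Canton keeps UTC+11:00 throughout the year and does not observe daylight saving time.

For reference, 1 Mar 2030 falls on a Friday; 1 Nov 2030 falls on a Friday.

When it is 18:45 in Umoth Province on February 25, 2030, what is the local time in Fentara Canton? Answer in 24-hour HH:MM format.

03:00

1 March 2030 is a Friday, so the first Saturday is March 2.
1 November 2030 is a Friday, so the first Friday is November 1.
February 25, 2030 is outside the daylight-saving period (2 March – 1 November), so Umoth Province is on standard time, UTC+02:45.
18:45 Umoth Province − 2h45m = 16:00 UTC.
Fentara Canton has no daylight saving, so its offset is UTC+11:00 year-round.
16:00 UTC + 11h = 03:00 Fentara Canton (rolling into the next day, 26 February 2030).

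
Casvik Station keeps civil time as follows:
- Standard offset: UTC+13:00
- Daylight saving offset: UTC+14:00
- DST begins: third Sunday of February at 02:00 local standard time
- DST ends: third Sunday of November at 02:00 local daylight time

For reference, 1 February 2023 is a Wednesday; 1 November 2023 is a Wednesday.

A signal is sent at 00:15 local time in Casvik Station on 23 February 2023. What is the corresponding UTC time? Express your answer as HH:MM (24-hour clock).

10:15

1 February 2023 is a Wednesday, so the first Sunday is February 5 and the third is February 19.
1 November 2023 is a Wednesday, so the first Sunday is November 5 and the third is November 19.
Daylight saving runs 19 February – 19 November; 23 February 2023 is inside that window, so Casvik Station is at UTC+14:00.
00:15 local − 14h = 10:15 UTC (rolling into the previous day, 22 February 2023).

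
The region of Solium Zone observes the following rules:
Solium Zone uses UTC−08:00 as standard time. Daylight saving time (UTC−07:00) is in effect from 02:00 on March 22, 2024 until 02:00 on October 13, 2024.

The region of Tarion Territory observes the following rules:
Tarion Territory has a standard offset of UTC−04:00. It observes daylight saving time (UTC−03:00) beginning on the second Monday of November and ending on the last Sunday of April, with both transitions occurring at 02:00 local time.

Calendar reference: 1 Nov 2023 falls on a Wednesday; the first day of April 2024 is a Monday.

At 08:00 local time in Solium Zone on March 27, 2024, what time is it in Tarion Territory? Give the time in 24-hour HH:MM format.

12:00

Daylight saving runs 22 March – 13 October; March 27, 2024 is inside that window, so Solium Zone is at UTC−07:00.
08:00 Solium Zone + 7h = 15:00 UTC.
1 November 2023 is a Wednesday, so the first Monday is November 6 and the second is November 13.
1 April 2024 is a Monday, so Sundays fall on 7, 14, 21, 28; the last is April 28.
At the standard offset (UTC−04:00), 15:00 UTC − 4h = 11:00 Tarion Territory standard time.
Daylight saving runs 13 November 2023 – 28 April 2024; the standard-time date in Tarion Territory, March 27, 2024, is inside that window, so Tarion Territory is at UTC−03:00.
15:00 UTC − 3h = 12:00 Tarion Territory.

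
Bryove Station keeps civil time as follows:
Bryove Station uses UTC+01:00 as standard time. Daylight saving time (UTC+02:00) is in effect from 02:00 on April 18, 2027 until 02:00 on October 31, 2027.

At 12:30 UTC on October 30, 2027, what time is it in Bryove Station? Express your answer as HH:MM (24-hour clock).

At the standard offset (UTC+01:00), 12:30 UTC + 1h = 13:30 Bryove Station standard time.
Daylight saving runs 18 April – 31 October; the standard-time date in Bryove Station, October 30, 2027, is inside that window, so Bryove Station is at UTC+02:00.
12:30 UTC + 2h = 14:30 local.

14:30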